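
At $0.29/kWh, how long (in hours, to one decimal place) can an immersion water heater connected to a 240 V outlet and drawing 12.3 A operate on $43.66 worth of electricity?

51.0 h

Power = 12.3 A × 240 V = 2952 W = 2.952 kW
Energy available = $43.66 ÷ $0.29/kWh = 150.5517 kWh
Hours = 150.5517 kWh ÷ 2.952 kW = 51.0 h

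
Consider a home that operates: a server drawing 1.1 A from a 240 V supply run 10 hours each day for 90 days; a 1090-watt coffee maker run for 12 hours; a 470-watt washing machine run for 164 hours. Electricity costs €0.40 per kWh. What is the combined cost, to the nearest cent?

€131.10

server: Power = 1.1 A × 240 V = 264 W = 0.264 kW
server: Runtime = 10 h/day × 90 days = 900 h
server: 0.264 kW × 900 h = 237.6 kWh
coffee maker: 1.09 kW × 12 h = 13.08 kWh
washing machine: 0.47 kW × 164 h = 77.08 kWh
Total energy = 327.76 kWh
Cost = 327.76 × €0.40 = €131.10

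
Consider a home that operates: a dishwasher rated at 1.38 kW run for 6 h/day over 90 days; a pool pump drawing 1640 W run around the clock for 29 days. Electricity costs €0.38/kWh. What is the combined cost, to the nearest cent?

dishwasher: Runtime = 6 h/day × 90 days = 540 h
dishwasher: 1.38 kW × 540 h = 745.2 kWh
pool pump: Runtime = 24 h × 29 = 696 h
pool pump: 1.64 kW × 696 h = 1141.44 kWh
Total energy = 1886.64 kWh
Cost = 1886.64 × €0.38 = €716.92

€716.92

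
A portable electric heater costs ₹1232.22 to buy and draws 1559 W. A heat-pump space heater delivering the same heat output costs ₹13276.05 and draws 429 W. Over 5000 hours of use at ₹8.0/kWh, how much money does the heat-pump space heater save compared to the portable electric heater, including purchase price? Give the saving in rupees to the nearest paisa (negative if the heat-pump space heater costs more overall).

portable electric heater: ₹1232.22 + (1559/1000) kW × 5000 h × ₹8.0 = ₹1232.22 + ₹62360 = ₹63592.22
heat-pump space heater: ₹13276.05 + (429/1000) kW × 5000 h × ₹8.0 = ₹13276.05 + ₹17160 = ₹30436.05
Saving = ₹63592.22 − ₹30436.05 = ₹33156.17

₹33156.17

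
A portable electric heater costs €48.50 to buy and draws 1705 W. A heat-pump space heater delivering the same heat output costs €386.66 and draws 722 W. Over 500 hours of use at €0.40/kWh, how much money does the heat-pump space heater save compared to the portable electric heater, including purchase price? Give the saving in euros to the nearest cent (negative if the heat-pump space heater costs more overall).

portable electric heater: €48.50 + (1705/1000) kW × 500 h × €0.40 = €48.50 + €341 = €389.5
heat-pump space heater: €386.66 + (722/1000) kW × 500 h × €0.40 = €386.66 + €144.4 = €531.06
Saving = €389.5 − €531.06 = −€141.56

-€141.56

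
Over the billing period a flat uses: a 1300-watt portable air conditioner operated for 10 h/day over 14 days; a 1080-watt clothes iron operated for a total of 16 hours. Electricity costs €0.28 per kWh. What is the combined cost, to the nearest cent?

€55.80

portable air conditioner: Runtime = 10 h/day × 14 days = 140 h
portable air conditioner: 1.3 kW × 140 h = 182 kWh
clothes iron: 1.08 kW × 16 h = 17.28 kWh
Total energy = 199.28 kWh
Cost = 199.28 × €0.28 = €55.80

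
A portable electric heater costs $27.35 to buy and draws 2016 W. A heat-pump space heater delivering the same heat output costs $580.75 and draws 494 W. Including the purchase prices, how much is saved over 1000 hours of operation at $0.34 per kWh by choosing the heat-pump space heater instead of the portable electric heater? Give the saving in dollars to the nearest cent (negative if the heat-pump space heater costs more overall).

portable electric heater: $27.35 + (2016/1000) kW × 1000 h × $0.34 = $27.35 + $685.44 = $712.79
heat-pump space heater: $580.75 + (494/1000) kW × 1000 h × $0.34 = $580.75 + $167.96 = $748.71
Saving = $712.79 − $748.71 = −$35.92

-$35.92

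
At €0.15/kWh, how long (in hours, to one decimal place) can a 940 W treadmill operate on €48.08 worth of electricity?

Energy available = €48.08 ÷ €0.15/kWh = 320.5333 kWh
Hours = 320.5333 kWh ÷ 0.94 kW = 341.0 h

341.0 h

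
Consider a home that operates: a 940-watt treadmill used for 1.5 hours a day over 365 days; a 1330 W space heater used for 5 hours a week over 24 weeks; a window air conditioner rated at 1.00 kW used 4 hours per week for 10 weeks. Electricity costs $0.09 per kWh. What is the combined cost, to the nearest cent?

$64.28

treadmill: Runtime = 1.5 h/day × 365 days = 547.5 h
treadmill: 0.94 kW × 547.5 h = 514.65 kWh
space heater: Runtime = 5 h/week × 24 weeks = 120 h
space heater: 1.33 kW × 120 h = 159.6 kWh
window air conditioner: Runtime = 4 h/week × 10 weeks = 40 h
window air conditioner: 1 kW × 40 h = 40 kWh
Total energy = 714.25 kWh
Cost = 714.25 × $0.09 = $64.28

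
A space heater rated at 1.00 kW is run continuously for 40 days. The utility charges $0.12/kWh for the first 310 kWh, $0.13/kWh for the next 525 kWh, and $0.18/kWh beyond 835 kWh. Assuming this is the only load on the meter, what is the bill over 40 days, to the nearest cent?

Runtime = 24 h × 40 = 960 h
Energy = 1 kW × 960 h = 960 kWh
Tier 1 (0–310 kWh): 310 × $0.12 = $37.2
Tier 2 (310–835 kWh): 525 × $0.13 = $68.25
Above 835 kWh: 125 × $0.18 = $22.5
Bill = $127.95

$127.95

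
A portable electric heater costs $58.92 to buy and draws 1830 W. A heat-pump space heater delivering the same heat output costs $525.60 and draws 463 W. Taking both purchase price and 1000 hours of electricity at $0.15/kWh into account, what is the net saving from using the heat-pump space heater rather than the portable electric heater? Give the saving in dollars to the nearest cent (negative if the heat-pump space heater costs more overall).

portable electric heater: $58.92 + (1830/1000) kW × 1000 h × $0.15 = $58.92 + $274.5 = $333.42
heat-pump space heater: $525.60 + (463/1000) kW × 1000 h × $0.15 = $525.60 + $69.45 = $595.05
Saving = $333.42 − $595.05 = −$261.63

-$261.63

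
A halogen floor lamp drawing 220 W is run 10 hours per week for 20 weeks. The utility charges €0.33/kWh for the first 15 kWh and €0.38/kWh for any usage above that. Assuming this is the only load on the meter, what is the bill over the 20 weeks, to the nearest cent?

€15.97

Runtime = 10 h/week × 20 weeks = 200 h
Energy = 0.22 kW × 200 h = 44 kWh
Tier 1 (0–15 kWh): 15 × €0.33 = €4.95
Above 15 kWh: 29 × €0.38 = €11.02
Bill = €15.97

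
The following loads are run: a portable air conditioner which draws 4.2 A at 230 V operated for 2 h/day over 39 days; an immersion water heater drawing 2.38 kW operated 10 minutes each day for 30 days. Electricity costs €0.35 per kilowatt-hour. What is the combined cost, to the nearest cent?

portable air conditioner: Power = 4.2 A × 230 V = 966 W = 0.966 kW
portable air conditioner: Runtime = 2 h/day × 39 days = 78 h
portable air conditioner: 0.966 kW × 78 h = 75.348 kWh
immersion water heater: Runtime = 10 min × 30 = 300 min = 5 h
immersion water heater: 2.38 kW × 5 h = 11.9 kWh
Total energy = 87.248 kWh
Cost = 87.248 × €0.35 = €30.54

€30.54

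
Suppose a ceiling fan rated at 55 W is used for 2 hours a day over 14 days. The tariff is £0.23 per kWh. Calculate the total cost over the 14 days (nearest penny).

£0.35

Runtime = 2 h/day × 14 days = 28 h
Energy = 0.055 kW × 28 h = 1.54 kWh
Cost = 1.54 kWh × £0.23/kWh = £0.35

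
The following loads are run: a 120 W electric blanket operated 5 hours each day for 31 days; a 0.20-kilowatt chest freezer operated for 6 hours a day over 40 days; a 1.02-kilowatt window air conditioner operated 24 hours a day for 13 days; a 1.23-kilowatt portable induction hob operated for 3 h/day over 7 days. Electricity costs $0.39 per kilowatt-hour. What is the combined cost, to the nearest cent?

electric blanket: Runtime = 5 h/day × 31 days = 155 h
electric blanket: 0.12 kW × 155 h = 18.6 kWh
chest freezer: Runtime = 6 h/day × 40 days = 240 h
chest freezer: 0.2 kW × 240 h = 48 kWh
window air conditioner: Runtime = 24 h × 13 = 312 h
window air conditioner: 1.02 kW × 312 h = 318.24 kWh
portable induction hob: Runtime = 3 h/day × 7 days = 21 h
portable induction hob: 1.23 kW × 21 h = 25.83 kWh
Total energy = 410.67 kWh
Cost = 410.67 × $0.39 = $160.16

$160.16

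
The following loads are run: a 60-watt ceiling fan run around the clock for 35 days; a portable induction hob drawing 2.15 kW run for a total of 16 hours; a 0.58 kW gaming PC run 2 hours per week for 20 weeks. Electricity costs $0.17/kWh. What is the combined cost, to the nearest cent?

ceiling fan: Runtime = 24 h × 35 = 840 h
ceiling fan: 0.06 kW × 840 h = 50.4 kWh
portable induction hob: 2.15 kW × 16 h = 34.4 kWh
gaming PC: Runtime = 2 h/week × 20 weeks = 40 h
gaming PC: 0.58 kW × 40 h = 23.2 kWh
Total energy = 108 kWh
Cost = 108 × $0.17 = $18.36

$18.36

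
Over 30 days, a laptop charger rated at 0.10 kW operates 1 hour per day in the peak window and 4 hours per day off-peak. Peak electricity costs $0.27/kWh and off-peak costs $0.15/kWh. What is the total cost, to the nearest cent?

$2.61

Peak energy = 0.1 kW × 1 h × 30 = 3 kWh
Off-peak energy = 0.1 kW × 4 h × 30 = 12 kWh
Cost = 3 × $0.27 + 12 × $0.15 = $0.81 + $1.8 = $2.61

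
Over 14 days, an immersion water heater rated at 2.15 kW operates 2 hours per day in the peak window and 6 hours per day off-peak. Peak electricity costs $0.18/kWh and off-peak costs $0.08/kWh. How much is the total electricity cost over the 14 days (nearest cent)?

$25.28

Peak energy = 2.15 kW × 2 h × 14 = 60.2 kWh
Off-peak energy = 2.15 kW × 6 h × 14 = 180.6 kWh
Cost = 60.2 × $0.18 + 180.6 × $0.08 = $10.836 + $14.448 = $25.28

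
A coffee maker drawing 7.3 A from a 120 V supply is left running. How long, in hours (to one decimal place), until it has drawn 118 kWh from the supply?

Power = 7.3 A × 120 V = 876 W = 0.876 kW
Hours = 118 kWh ÷ 0.876 kW = 134.7 h

134.7 h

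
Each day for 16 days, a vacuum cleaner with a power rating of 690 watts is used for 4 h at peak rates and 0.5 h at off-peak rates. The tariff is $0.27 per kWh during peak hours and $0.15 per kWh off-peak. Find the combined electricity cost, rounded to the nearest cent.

$12.75

Peak energy = 0.69 kW × 4 h × 16 = 44.16 kWh
Off-peak energy = 0.69 kW × 0.5 h × 16 = 5.52 kWh
Cost = 44.16 × $0.27 + 5.52 × $0.15 = $11.9232 + $0.828 = $12.75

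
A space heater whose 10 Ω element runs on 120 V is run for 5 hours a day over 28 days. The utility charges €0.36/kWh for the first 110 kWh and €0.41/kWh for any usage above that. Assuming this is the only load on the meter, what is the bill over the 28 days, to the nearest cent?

Power = V²/R = 120²/10 = 1440 W = 1.44 kW
Runtime = 5 h/day × 28 days = 140 h
Energy = 1.44 kW × 140 h = 201.6 kWh
Tier 1 (0–110 kWh): 110 × €0.36 = €39.6
Above 110 kWh: 91.6 × €0.41 = €37.556
Bill = €77.16

€77.16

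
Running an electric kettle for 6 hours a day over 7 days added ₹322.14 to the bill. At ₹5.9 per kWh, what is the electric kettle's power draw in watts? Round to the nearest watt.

1300 W

Energy = ₹322.14 ÷ ₹5.9/kWh = 54.6 kWh
Runtime = 6 h/day × 7 days = 42 h
Power = 54.6 kWh ÷ 42 h = 1.3 kW = 1300 W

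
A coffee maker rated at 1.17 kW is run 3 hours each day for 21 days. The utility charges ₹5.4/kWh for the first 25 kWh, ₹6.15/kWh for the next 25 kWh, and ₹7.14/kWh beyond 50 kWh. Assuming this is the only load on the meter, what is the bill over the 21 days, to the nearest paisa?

Runtime = 3 h/day × 21 days = 63 h
Energy = 1.17 kW × 63 h = 73.71 kWh
Tier 1 (0–25 kWh): 25 × ₹5.4 = ₹135
Tier 2 (25–50 kWh): 25 × ₹6.15 = ₹153.75
Above 50 kWh: 23.71 × ₹7.14 = ₹169.2894
Bill = ₹458.04

₹458.04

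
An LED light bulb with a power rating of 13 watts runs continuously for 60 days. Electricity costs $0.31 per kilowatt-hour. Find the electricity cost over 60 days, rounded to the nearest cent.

$5.80

Runtime = 24 h × 60 = 1440 h
Energy = 0.013 kW × 1440 h = 18.72 kWh
Cost = 18.72 kWh × $0.31/kWh = $5.80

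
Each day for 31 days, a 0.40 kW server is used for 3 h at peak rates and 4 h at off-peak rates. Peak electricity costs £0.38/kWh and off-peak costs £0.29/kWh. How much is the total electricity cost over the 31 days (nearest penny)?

Peak energy = 0.4 kW × 3 h × 31 = 37.2 kWh
Off-peak energy = 0.4 kW × 4 h × 31 = 49.6 kWh
Cost = 37.2 × £0.38 + 49.6 × £0.29 = £14.136 + £14.384 = £28.52

£28.52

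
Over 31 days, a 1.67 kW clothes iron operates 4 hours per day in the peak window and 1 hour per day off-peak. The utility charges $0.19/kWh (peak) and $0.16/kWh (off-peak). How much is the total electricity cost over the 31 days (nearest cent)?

$47.63

Peak energy = 1.67 kW × 4 h × 31 = 207.08 kWh
Off-peak energy = 1.67 kW × 1 h × 31 = 51.77 kWh
Cost = 207.08 × $0.19 + 51.77 × $0.16 = $39.3452 + $8.2832 = $47.63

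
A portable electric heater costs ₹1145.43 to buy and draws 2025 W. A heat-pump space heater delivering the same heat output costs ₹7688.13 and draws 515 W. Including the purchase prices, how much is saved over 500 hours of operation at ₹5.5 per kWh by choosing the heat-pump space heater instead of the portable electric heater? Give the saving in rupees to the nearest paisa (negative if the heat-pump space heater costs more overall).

-₹2390.20

portable electric heater: ₹1145.43 + (2025/1000) kW × 500 h × ₹5.5 = ₹1145.43 + ₹5568.75 = ₹6714.18
heat-pump space heater: ₹7688.13 + (515/1000) kW × 500 h × ₹5.5 = ₹7688.13 + ₹1416.25 = ₹9104.38
Saving = ₹6714.18 − ₹9104.38 = −₹2390.2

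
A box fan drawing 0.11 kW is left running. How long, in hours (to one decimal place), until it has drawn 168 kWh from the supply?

1527.3 h

Hours = 168 kWh ÷ 0.11 kW = 1527.3 h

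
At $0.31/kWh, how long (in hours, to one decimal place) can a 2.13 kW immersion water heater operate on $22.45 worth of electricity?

Energy available = $22.45 ÷ $0.31/kWh = 72.4194 kWh
Hours = 72.4194 kWh ÷ 2.13 kW = 34.0 h

34.0 h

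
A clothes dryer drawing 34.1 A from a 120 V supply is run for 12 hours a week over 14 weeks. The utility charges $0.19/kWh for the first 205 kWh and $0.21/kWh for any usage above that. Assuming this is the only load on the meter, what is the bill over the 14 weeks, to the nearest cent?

Power = 34.1 A × 120 V = 4092 W = 4.092 kW
Runtime = 12 h/week × 14 weeks = 168 h
Energy = 4.092 kW × 168 h = 687.456 kWh
Tier 1 (0–205 kWh): 205 × $0.19 = $38.95
Above 205 kWh: 482.456 × $0.21 = $101.31576
Bill = $140.27

$140.27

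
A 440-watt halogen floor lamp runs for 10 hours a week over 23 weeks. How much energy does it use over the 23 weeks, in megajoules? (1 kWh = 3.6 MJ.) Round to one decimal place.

Runtime = 10 h/week × 23 weeks = 230 h
Energy = 0.44 kW × 230 h = 101.2 kWh
= 101.2 × 3.6 MJ = 364.3 MJ

364.3 MJ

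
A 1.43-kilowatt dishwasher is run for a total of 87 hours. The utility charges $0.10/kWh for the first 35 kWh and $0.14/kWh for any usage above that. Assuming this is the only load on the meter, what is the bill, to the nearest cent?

$16.02

Energy = 1.43 kW × 87 h = 124.41 kWh
Tier 1 (0–35 kWh): 35 × $0.10 = $3.5
Above 35 kWh: 89.41 × $0.14 = $12.5174
Bill = $16.02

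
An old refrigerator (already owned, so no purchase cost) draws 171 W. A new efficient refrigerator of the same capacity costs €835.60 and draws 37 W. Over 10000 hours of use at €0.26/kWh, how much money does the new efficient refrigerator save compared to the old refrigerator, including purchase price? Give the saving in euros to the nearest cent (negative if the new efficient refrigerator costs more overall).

old refrigerator: €0.00 + (171/1000) kW × 10000 h × €0.26 = €0.00 + €444.6 = €444.6
new efficient refrigerator: €835.60 + (37/1000) kW × 10000 h × €0.26 = €835.60 + €96.2 = €931.8
Saving = €444.6 − €931.8 = −€487.2

-€487.20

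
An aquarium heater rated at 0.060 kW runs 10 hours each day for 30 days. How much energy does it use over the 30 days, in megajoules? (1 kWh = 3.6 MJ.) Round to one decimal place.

64.8 MJ

Runtime = 10 h/day × 30 days = 300 h
Energy = 0.06 kW × 300 h = 18 kWh
= 18 × 3.6 MJ = 64.8 MJ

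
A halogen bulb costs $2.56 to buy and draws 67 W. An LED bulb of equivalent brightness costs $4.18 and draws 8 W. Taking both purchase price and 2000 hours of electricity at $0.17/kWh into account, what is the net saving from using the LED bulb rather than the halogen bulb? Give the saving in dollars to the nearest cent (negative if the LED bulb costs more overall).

$18.44

halogen bulb: $2.56 + (67/1000) kW × 2000 h × $0.17 = $2.56 + $22.78 = $25.34
LED bulb: $4.18 + (8/1000) kW × 2000 h × $0.17 = $4.18 + $2.72 = $6.9
Saving = $25.34 − $6.9 = $18.44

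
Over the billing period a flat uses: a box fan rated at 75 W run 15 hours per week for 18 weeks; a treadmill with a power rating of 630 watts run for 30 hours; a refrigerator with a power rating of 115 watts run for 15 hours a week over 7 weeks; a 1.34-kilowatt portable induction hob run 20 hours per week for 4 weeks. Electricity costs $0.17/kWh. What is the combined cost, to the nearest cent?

$26.93

box fan: Runtime = 15 h/week × 18 weeks = 270 h
box fan: 0.075 kW × 270 h = 20.25 kWh
treadmill: 0.63 kW × 30 h = 18.9 kWh
refrigerator: Runtime = 15 h/week × 7 weeks = 105 h
refrigerator: 0.115 kW × 105 h = 12.075 kWh
portable induction hob: Runtime = 20 h/week × 4 weeks = 80 h
portable induction hob: 1.34 kW × 80 h = 107.2 kWh
Total energy = 158.425 kWh
Cost = 158.425 × $0.17 = $26.93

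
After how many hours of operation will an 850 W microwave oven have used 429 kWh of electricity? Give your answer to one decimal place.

504.7 h

Hours = 429 kWh ÷ 0.85 kW = 504.7 h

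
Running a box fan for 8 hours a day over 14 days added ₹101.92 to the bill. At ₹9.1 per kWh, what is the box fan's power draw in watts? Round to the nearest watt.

Energy = ₹101.92 ÷ ₹9.1/kWh = 11.2 kWh
Runtime = 8 h/day × 14 days = 112 h
Power = 11.2 kWh ÷ 112 h = 0.1 kW = 100 W

100 W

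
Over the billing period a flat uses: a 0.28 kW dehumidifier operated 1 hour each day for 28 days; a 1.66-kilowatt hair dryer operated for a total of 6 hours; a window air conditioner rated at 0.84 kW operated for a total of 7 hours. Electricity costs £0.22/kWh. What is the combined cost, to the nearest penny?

£5.21

dehumidifier: Runtime = 1 h/day × 28 days = 28 h
dehumidifier: 0.28 kW × 28 h = 7.84 kWh
hair dryer: 1.66 kW × 6 h = 9.96 kWh
window air conditioner: 0.84 kW × 7 h = 5.88 kWh
Total energy = 23.68 kWh
Cost = 23.68 × £0.22 = £5.21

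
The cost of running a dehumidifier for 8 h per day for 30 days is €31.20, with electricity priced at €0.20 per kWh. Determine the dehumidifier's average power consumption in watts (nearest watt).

650 W

Energy = €31.20 ÷ €0.20/kWh = 156 kWh
Runtime = 8 h/day × 30 days = 240 h
Power = 156 kWh ÷ 240 h = 0.65 kW = 650 W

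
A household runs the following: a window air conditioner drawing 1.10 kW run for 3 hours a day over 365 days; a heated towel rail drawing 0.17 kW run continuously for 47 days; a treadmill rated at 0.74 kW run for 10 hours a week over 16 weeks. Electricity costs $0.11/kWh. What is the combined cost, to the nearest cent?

window air conditioner: Runtime = 3 h/day × 365 days = 1095 h
window air conditioner: 1.1 kW × 1095 h = 1204.5 kWh
heated towel rail: Runtime = 24 h × 47 = 1128 h
heated towel rail: 0.17 kW × 1128 h = 191.76 kWh
treadmill: Runtime = 10 h/week × 16 weeks = 160 h
treadmill: 0.74 kW × 160 h = 118.4 kWh
Total energy = 1514.66 kWh
Cost = 1514.66 × $0.11 = $166.61

$166.61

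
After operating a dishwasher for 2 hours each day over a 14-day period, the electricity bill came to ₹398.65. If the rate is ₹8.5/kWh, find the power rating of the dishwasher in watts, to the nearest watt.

1675 W

Energy = ₹398.65 ÷ ₹8.5/kWh = 46.9 kWh
Runtime = 2 h/day × 14 days = 28 h
Power = 46.9 kWh ÷ 28 h = 1.675 kW = 1675 W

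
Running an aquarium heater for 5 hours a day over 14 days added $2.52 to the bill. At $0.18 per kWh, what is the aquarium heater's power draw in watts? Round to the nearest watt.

Energy = $2.52 ÷ $0.18/kWh = 14 kWh
Runtime = 5 h/day × 14 days = 70 h
Power = 14 kWh ÷ 70 h = 0.2 kW = 200 W

200 W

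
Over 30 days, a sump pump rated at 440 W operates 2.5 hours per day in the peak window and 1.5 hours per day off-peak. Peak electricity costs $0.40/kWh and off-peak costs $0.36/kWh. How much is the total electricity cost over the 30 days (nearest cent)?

$20.33

Peak energy = 0.44 kW × 2.5 h × 30 = 33 kWh
Off-peak energy = 0.44 kW × 1.5 h × 30 = 19.8 kWh
Cost = 33 × $0.40 + 19.8 × $0.36 = $13.2 + $7.128 = $20.33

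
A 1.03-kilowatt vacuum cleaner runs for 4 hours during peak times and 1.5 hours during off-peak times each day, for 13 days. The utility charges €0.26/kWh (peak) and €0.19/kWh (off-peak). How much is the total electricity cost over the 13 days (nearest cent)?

Peak energy = 1.03 kW × 4 h × 13 = 53.56 kWh
Off-peak energy = 1.03 kW × 1.5 h × 13 = 20.085 kWh
Cost = 53.56 × €0.26 + 20.085 × €0.19 = €13.9256 + €3.81615 = €17.74

€17.74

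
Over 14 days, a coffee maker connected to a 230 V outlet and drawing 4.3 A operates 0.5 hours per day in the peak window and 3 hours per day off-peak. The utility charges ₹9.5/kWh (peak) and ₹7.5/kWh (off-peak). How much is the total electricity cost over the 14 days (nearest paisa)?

₹377.30

Power = 4.3 A × 230 V = 989 W = 0.989 kW
Peak energy = 0.989 kW × 0.5 h × 14 = 6.923 kWh
Off-peak energy = 0.989 kW × 3 h × 14 = 41.538 kWh
Cost = 6.923 × ₹9.5 + 41.538 × ₹7.5 = ₹65.7685 + ₹311.535 = ₹377.30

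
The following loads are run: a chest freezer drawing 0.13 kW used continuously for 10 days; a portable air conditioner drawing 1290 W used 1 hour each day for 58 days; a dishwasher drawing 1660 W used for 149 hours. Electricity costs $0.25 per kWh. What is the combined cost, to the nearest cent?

$88.34

chest freezer: Runtime = 24 h × 10 = 240 h
chest freezer: 0.13 kW × 240 h = 31.2 kWh
portable air conditioner: Runtime = 1 h/day × 58 days = 58 h
portable air conditioner: 1.29 kW × 58 h = 74.82 kWh
dishwasher: 1.66 kW × 149 h = 247.34 kWh
Total energy = 353.36 kWh
Cost = 353.36 × $0.25 = $88.34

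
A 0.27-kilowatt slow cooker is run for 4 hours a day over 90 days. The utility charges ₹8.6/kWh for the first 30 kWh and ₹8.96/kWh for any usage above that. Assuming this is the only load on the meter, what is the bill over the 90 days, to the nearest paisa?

Runtime = 4 h/day × 90 days = 360 h
Energy = 0.27 kW × 360 h = 97.2 kWh
Tier 1 (0–30 kWh): 30 × ₹8.6 = ₹258
Above 30 kWh: 67.2 × ₹8.96 = ₹602.112
Bill = ₹860.11

₹860.11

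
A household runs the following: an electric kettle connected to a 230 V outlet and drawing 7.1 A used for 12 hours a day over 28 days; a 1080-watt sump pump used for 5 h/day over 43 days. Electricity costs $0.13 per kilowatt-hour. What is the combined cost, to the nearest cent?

electric kettle: Power = 7.1 A × 230 V = 1633 W = 1.633 kW
electric kettle: Runtime = 12 h/day × 28 days = 336 h
electric kettle: 1.633 kW × 336 h = 548.688 kWh
sump pump: Runtime = 5 h/day × 43 days = 215 h
sump pump: 1.08 kW × 215 h = 232.2 kWh
Total energy = 780.888 kWh
Cost = 780.888 × $0.13 = $101.52

$101.52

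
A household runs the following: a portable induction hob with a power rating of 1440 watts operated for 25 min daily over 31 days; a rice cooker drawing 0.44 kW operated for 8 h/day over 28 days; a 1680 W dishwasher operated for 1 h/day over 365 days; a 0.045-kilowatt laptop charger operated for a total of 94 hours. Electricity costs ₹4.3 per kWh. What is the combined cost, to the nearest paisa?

₹3158.74

portable induction hob: Runtime = 25 min × 31 = 775 min = 12.916666… h
portable induction hob: 1.44 kW × 12.916666… h = 18.6 kWh
rice cooker: Runtime = 8 h/day × 28 days = 224 h
rice cooker: 0.44 kW × 224 h = 98.56 kWh
dishwasher: Runtime = 1 h/day × 365 days = 365 h
dishwasher: 1.68 kW × 365 h = 613.2 kWh
laptop charger: 0.045 kW × 94 h = 4.23 kWh
Total energy = 734.59 kWh
Cost = 734.59 × ₹4.3 = ₹3158.74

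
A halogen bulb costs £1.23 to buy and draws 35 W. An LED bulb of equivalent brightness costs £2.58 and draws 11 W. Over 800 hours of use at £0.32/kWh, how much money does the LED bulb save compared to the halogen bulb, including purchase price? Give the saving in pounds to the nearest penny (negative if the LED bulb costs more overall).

halogen bulb: £1.23 + (35/1000) kW × 800 h × £0.32 = £1.23 + £8.96 = £10.19
LED bulb: £2.58 + (11/1000) kW × 800 h × £0.32 = £2.58 + £2.816 = £5.396
Saving = £10.19 − £5.396 = £4.794 → £4.79

£4.79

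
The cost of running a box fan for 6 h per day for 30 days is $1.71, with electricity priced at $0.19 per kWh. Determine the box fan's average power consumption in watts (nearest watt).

50 W

Energy = $1.71 ÷ $0.19/kWh = 9 kWh
Runtime = 6 h/day × 30 days = 180 h
Power = 9 kWh ÷ 180 h = 0.05 kW = 50 W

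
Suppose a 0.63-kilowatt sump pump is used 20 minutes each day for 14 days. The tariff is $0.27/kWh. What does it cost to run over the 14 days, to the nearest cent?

$0.79

Runtime = 20 min × 14 = 280 min = 4.666666… h
Energy = 0.63 kW × 4.666666… h = 2.94 kWh
Cost = 2.94 kWh × $0.27/kWh = $0.79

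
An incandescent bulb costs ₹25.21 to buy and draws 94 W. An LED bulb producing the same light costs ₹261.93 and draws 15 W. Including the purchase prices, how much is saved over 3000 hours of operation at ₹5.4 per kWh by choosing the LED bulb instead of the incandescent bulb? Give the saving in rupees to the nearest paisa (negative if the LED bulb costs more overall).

₹1043.08

incandescent bulb: ₹25.21 + (94/1000) kW × 3000 h × ₹5.4 = ₹25.21 + ₹1522.8 = ₹1548.01
LED bulb: ₹261.93 + (15/1000) kW × 3000 h × ₹5.4 = ₹261.93 + ₹243 = ₹504.93
Saving = ₹1548.01 − ₹504.93 = ₹1043.08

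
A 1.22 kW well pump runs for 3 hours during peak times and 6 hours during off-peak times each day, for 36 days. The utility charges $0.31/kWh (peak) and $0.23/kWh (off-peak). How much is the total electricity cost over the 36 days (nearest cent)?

Peak energy = 1.22 kW × 3 h × 36 = 131.76 kWh
Off-peak energy = 1.22 kW × 6 h × 36 = 263.52 kWh
Cost = 131.76 × $0.31 + 263.52 × $0.23 = $40.8456 + $60.6096 = $101.46

$101.46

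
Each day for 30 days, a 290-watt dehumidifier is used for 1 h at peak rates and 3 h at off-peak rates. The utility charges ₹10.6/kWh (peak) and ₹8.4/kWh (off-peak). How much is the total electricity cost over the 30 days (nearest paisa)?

₹311.46

Peak energy = 0.29 kW × 1 h × 30 = 8.7 kWh
Off-peak energy = 0.29 kW × 3 h × 30 = 26.1 kWh
Cost = 8.7 × ₹10.6 + 26.1 × ₹8.4 = ₹92.22 + ₹219.24 = ₹311.46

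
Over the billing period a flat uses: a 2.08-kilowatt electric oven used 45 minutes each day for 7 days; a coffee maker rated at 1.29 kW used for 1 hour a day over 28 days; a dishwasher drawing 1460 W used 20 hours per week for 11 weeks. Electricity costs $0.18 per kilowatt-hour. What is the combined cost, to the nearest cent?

$66.28

electric oven: Runtime = 45 min × 7 = 315 min = 5.25 h
electric oven: 2.08 kW × 5.25 h = 10.92 kWh
coffee maker: Runtime = 1 h/day × 28 days = 28 h
coffee maker: 1.29 kW × 28 h = 36.12 kWh
dishwasher: Runtime = 20 h/week × 11 weeks = 220 h
dishwasher: 1.46 kW × 220 h = 321.2 kWh
Total energy = 368.24 kWh
Cost = 368.24 × $0.18 = $66.28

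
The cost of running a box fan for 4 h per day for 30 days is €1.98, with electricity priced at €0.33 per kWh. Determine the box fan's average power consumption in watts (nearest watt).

50 W

Energy = €1.98 ÷ €0.33/kWh = 6 kWh
Runtime = 4 h/day × 30 days = 120 h
Power = 6 kWh ÷ 120 h = 0.05 kW = 50 W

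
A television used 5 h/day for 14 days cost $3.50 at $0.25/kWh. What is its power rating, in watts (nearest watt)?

Energy = $3.50 ÷ $0.25/kWh = 14 kWh
Runtime = 5 h/day × 14 days = 70 h
Power = 14 kWh ÷ 70 h = 0.2 kW = 200 W

200 W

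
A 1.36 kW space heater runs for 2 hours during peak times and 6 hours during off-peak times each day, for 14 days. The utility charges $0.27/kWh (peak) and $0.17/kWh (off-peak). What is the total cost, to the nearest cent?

Peak energy = 1.36 kW × 2 h × 14 = 38.08 kWh
Off-peak energy = 1.36 kW × 6 h × 14 = 114.24 kWh
Cost = 38.08 × $0.27 + 114.24 × $0.17 = $10.2816 + $19.4208 = $29.70

$29.70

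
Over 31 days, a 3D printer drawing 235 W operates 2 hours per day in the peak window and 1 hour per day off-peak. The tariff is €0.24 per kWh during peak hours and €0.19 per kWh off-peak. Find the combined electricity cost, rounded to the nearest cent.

Peak energy = 0.235 kW × 2 h × 31 = 14.57 kWh
Off-peak energy = 0.235 kW × 1 h × 31 = 7.285 kWh
Cost = 14.57 × €0.24 + 7.285 × €0.19 = €3.4968 + €1.38415 = €4.88

€4.88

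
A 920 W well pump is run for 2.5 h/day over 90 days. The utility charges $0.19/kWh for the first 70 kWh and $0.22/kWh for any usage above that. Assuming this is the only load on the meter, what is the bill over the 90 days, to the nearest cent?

Runtime = 2.5 h/day × 90 days = 225 h
Energy = 0.92 kW × 225 h = 207 kWh
Tier 1 (0–70 kWh): 70 × $0.19 = $13.3
Above 70 kWh: 137 × $0.22 = $30.14
Bill = $43.44

$43.44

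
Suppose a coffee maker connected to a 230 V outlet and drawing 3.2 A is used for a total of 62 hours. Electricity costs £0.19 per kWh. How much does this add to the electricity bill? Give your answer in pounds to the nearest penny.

Power = 3.2 A × 230 V = 736 W = 0.736 kW
Energy = 0.736 kW × 62 h = 45.632 kWh
Cost = 45.632 kWh × £0.19/kWh = £8.67

£8.67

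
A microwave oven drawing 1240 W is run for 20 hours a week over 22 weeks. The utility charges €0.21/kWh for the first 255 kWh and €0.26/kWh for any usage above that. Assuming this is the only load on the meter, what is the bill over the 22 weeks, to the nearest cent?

Runtime = 20 h/week × 22 weeks = 440 h
Energy = 1.24 kW × 440 h = 545.6 kWh
Tier 1 (0–255 kWh): 255 × €0.21 = €53.55
Above 255 kWh: 290.6 × €0.26 = €75.556
Bill = €129.11

€129.11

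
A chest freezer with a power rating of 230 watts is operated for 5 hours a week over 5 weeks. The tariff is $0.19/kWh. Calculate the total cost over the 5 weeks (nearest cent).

Runtime = 5 h/week × 5 weeks = 25 h
Energy = 0.23 kW × 25 h = 5.75 kWh
Cost = 5.75 kWh × $0.19/kWh = $1.09

$1.09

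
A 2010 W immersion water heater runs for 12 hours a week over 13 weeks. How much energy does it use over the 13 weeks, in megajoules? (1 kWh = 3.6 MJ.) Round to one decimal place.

1128.8 MJ

Runtime = 12 h/week × 13 weeks = 156 h
Energy = 2.01 kW × 156 h = 313.56 kWh
= 313.56 × 3.6 MJ = 1128.8 MJ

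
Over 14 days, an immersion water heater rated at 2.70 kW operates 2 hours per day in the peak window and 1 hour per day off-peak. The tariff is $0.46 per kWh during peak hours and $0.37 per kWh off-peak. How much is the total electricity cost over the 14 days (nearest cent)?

$48.76

Peak energy = 2.7 kW × 2 h × 14 = 75.6 kWh
Off-peak energy = 2.7 kW × 1 h × 14 = 37.8 kWh
Cost = 75.6 × $0.46 + 37.8 × $0.37 = $34.776 + $13.986 = $48.76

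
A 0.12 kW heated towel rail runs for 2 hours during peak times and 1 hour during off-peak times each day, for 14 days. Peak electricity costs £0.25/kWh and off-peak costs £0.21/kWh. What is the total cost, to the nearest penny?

£1.19

Peak energy = 0.12 kW × 2 h × 14 = 3.36 kWh
Off-peak energy = 0.12 kW × 1 h × 14 = 1.68 kWh
Cost = 3.36 × £0.25 + 1.68 × £0.21 = £0.84 + £0.3528 = £1.19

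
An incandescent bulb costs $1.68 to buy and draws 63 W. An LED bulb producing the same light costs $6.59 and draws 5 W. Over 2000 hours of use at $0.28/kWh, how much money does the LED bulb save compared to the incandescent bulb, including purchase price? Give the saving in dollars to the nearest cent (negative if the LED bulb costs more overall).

incandescent bulb: $1.68 + (63/1000) kW × 2000 h × $0.28 = $1.68 + $35.28 = $36.96
LED bulb: $6.59 + (5/1000) kW × 2000 h × $0.28 = $6.59 + $2.8 = $9.39
Saving = $36.96 − $9.39 = $27.57

$27.57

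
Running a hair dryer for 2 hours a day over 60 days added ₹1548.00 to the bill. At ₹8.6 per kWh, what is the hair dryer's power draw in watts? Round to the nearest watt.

1500 W

Energy = ₹1548.00 ÷ ₹8.6/kWh = 180 kWh
Runtime = 2 h/day × 60 days = 120 h
Power = 180 kWh ÷ 120 h = 1.5 kW = 1500 W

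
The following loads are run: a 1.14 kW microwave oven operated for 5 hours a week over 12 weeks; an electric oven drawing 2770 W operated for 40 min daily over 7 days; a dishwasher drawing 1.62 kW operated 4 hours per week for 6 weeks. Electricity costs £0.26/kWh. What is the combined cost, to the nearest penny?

£31.25

microwave oven: Runtime = 5 h/week × 12 weeks = 60 h
microwave oven: 1.14 kW × 60 h = 68.4 kWh
electric oven: Runtime = 40 min × 7 = 280 min = 4.666666… h
electric oven: 2.77 kW × 4.666666… h = 12.926666… kWh
dishwasher: Runtime = 4 h/week × 6 weeks = 24 h
dishwasher: 1.62 kW × 24 h = 38.88 kWh
Total energy = 120.206666… kWh
Cost = 120.206666… × £0.26 = £31.25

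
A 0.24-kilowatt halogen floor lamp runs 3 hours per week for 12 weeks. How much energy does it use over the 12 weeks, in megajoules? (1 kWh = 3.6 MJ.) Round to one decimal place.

Runtime = 3 h/week × 12 weeks = 36 h
Energy = 0.24 kW × 36 h = 8.64 kWh
= 8.64 × 3.6 MJ = 31.1 MJ

31.1 MJ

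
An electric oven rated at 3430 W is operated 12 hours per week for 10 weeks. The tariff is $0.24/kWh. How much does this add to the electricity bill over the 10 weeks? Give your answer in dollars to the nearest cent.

$98.78

Runtime = 12 h/week × 10 weeks = 120 h
Energy = 3.43 kW × 120 h = 411.6 kWh
Cost = 411.6 kWh × $0.24/kWh = $98.78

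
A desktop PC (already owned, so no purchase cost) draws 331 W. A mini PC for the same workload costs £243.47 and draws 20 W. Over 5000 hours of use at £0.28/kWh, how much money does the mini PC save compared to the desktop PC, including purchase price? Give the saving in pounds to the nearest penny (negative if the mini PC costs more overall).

£191.93

desktop PC: £0.00 + (331/1000) kW × 5000 h × £0.28 = £0.00 + £463.4 = £463.4
mini PC: £243.47 + (20/1000) kW × 5000 h × £0.28 = £243.47 + £28 = £271.47
Saving = £463.4 − £271.47 = £191.93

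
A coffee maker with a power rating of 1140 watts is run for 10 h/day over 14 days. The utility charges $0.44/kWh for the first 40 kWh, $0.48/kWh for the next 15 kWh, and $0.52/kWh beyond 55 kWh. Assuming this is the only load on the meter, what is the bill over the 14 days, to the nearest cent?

Runtime = 10 h/day × 14 days = 140 h
Energy = 1.14 kW × 140 h = 159.6 kWh
Tier 1 (0–40 kWh): 40 × $0.44 = $17.6
Tier 2 (40–55 kWh): 15 × $0.48 = $7.2
Above 55 kWh: 104.6 × $0.52 = $54.392
Bill = $79.19

$79.19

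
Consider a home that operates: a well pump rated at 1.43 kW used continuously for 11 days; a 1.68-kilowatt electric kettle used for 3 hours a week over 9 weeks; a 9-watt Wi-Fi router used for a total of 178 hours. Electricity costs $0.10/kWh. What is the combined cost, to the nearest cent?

$42.45

well pump: Runtime = 24 h × 11 = 264 h
well pump: 1.43 kW × 264 h = 377.52 kWh
electric kettle: Runtime = 3 h/week × 9 weeks = 27 h
electric kettle: 1.68 kW × 27 h = 45.36 kWh
Wi-Fi router: 0.009 kW × 178 h = 1.602 kWh
Total energy = 424.482 kWh
Cost = 424.482 × $0.10 = $42.45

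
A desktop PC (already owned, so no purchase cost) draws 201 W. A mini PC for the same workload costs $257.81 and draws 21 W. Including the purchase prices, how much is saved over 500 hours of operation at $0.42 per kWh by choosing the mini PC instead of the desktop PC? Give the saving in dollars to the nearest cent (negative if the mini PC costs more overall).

-$220.01

desktop PC: $0.00 + (201/1000) kW × 500 h × $0.42 = $0.00 + $42.21 = $42.21
mini PC: $257.81 + (21/1000) kW × 500 h × $0.42 = $257.81 + $4.41 = $262.22
Saving = $42.21 − $262.22 = −$220.01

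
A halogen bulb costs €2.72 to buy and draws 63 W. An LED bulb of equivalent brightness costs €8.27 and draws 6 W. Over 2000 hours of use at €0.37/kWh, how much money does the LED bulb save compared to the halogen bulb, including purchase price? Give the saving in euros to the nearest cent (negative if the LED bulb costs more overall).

€36.63

halogen bulb: €2.72 + (63/1000) kW × 2000 h × €0.37 = €2.72 + €46.62 = €49.34
LED bulb: €8.27 + (6/1000) kW × 2000 h × €0.37 = €8.27 + €4.44 = €12.71
Saving = €49.34 − €12.71 = €36.63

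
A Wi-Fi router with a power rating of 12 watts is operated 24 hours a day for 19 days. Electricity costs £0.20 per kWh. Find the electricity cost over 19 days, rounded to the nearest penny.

£1.09

Runtime = 24 h × 19 = 456 h
Energy = 0.012 kW × 456 h = 5.472 kWh
Cost = 5.472 kWh × £0.20/kWh = £1.09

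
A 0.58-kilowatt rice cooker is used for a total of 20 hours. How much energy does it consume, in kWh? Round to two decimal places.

11.60 kWh

Energy = 0.58 kW × 20 h = 11.6 kWh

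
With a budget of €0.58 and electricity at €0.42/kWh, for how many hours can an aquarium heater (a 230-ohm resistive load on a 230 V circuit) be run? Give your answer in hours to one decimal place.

Power = V²/R = 230²/230 = 230 W = 0.23 kW
Energy available = €0.58 ÷ €0.42/kWh = 1.381 kWh
Hours = 1.381 kWh ÷ 0.23 kW = 6.0 h

6.0 h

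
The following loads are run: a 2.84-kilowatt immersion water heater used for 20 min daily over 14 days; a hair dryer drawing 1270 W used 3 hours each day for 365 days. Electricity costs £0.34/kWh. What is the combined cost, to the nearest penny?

immersion water heater: Runtime = 20 min × 14 = 280 min = 4.666666… h
immersion water heater: 2.84 kW × 4.666666… h = 13.253333… kWh
hair dryer: Runtime = 3 h/day × 365 days = 1095 h
hair dryer: 1.27 kW × 1095 h = 1390.65 kWh
Total energy = 1403.903333… kWh
Cost = 1403.903333… × £0.34 = £477.33

£477.33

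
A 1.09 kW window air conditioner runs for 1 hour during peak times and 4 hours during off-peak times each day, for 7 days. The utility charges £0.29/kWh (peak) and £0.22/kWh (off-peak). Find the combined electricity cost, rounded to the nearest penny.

Peak energy = 1.09 kW × 1 h × 7 = 7.63 kWh
Off-peak energy = 1.09 kW × 4 h × 7 = 30.52 kWh
Cost = 7.63 × £0.29 + 30.52 × £0.22 = £2.2127 + £6.7144 = £8.93

£8.93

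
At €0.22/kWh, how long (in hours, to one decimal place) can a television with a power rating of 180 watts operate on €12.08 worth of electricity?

305.1 h

Energy available = €12.08 ÷ €0.22/kWh = 54.9091 kWh
Hours = 54.9091 kWh ÷ 0.18 kW = 305.1 h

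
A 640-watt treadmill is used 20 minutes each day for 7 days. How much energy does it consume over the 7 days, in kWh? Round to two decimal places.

1.49 kWh

Runtime = 20 min × 7 = 140 min = 2.333333… h
Energy = 0.64 kW × 2.333333… h = 1.493333… kWh ≈ 1.49 kWh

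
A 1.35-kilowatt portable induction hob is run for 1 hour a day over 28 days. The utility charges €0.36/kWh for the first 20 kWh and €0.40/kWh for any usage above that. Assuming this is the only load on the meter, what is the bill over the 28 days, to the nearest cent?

Runtime = 1 h/day × 28 days = 28 h
Energy = 1.35 kW × 28 h = 37.8 kWh
Tier 1 (0–20 kWh): 20 × €0.36 = €7.2
Above 20 kWh: 17.8 × €0.40 = €7.12
Bill = €14.32

€14.32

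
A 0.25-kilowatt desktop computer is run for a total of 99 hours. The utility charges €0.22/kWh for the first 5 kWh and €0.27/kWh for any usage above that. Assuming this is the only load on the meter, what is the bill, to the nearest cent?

Energy = 0.25 kW × 99 h = 24.75 kWh
Tier 1 (0–5 kWh): 5 × €0.22 = €1.1
Above 5 kWh: 19.75 × €0.27 = €5.3325
Bill = €6.43

€6.43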